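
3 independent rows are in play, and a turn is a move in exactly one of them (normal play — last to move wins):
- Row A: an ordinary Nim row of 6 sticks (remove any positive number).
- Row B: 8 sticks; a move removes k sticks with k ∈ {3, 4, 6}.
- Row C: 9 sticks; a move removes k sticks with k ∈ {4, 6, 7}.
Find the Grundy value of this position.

6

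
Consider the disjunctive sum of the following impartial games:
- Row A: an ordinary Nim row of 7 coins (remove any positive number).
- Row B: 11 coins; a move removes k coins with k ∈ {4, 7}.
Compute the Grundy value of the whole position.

7

Row A is a plain Nim row of size 7, so its Grundy value is 7.
Build the Grundy sequence for row B with g(k) = mex{g(k−s) : s ∈ {4, 7}, s ≤ k}:
g(0) = mex{} = 0
g(1) = mex{} = 0
g(2) = mex{} = 0
g(3) = mex{} = 0
g(4) = mex{0} = 1
g(5) = mex{0} = 1
g(6) = mex{0} = 1
g(7) = mex{0} = 1
g(8) = mex{0,1} = 2
g(9) = mex{0,1} = 2
g(10) = mex{0,1} = 2
g(11) = mex{1} = 0
So g(11) = 0.
By the Sprague-Grundy theorem, the Grundy value of a sum of independent games is the XOR of the component values.
Combined value = 7 ⊕ 0 = 7.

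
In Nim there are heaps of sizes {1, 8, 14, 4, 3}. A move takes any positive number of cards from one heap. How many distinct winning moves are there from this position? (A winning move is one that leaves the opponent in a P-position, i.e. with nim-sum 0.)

Compute the nim-sum pairwise:
1 ^ 8 = 9
9 ^ 14 = 7
7 ^ 4 = 3
3 ^ 3 = 0
The nim-sum is already 0, so every move leaves a nonzero nim-sum — there are no winning moves.

0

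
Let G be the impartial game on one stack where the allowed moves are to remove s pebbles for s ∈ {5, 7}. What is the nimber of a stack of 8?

Grundy values for subtraction set {5, 7}:
g(0) = mex{} = 0
g(1) = mex{} = 0
g(2) = mex{} = 0
g(3) = mex{} = 0
g(4) = mex{} = 0
g(5) = mex{0} = 1
g(6) = mex{0} = 1
g(7) = mex{0} = 1
g(8) = mex{0} = 1
So g(8) = 1.

1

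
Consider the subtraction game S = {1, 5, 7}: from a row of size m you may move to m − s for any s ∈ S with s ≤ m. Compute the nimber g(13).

Build the Grundy sequence with g(k) = mex{g(k−s) : s ∈ {1, 5, 7}, s ≤ k}:
k:     0  1  2  3  4  5  6  7  8  9 10 11 12 13
g(k):  0  1  0  1  0  1  0  1  0  1  0  1  0  1
So g(13) = 1.

1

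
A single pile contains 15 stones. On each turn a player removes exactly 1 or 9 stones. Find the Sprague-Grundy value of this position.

1

Grundy values for subtraction set {1, 9}:
k:     0  1  2  3  4  5  6  7  8  9 10 11 12 13 14 15
g(k):  0  1  0  1  0  1  0  1  0  1  0  1  0  1  0  1
So g(15) = 1.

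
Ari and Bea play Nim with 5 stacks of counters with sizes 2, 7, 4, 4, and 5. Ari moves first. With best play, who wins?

Compute the nim-sum pairwise:
2 ^ 7 = 5
5 ^ 4 = 1
1 ^ 4 = 5
5 ^ 5 = 0
The nim-sum is 0, so this is a P-position: the player to move is in a losing position under optimal play; Ari is about to move from it and so loses — Bea wins.

Bea wins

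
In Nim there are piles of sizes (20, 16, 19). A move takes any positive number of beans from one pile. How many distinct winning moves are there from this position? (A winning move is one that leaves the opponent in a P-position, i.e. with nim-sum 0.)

3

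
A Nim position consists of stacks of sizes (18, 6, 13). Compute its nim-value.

25

Nim-sum: 18 ⊕ 6 ⊕ 13 = 25.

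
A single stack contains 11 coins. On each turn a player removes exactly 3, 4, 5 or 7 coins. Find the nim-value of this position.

Grundy values for subtraction set {3, 4, 5, 7}:
g(0) = mex{} = 0
g(1) = mex{} = 0
g(2) = mex{} = 0
g(3) = mex{0} = 1
g(4) = mex{0} = 1
g(5) = mex{0} = 1
g(6) = mex{0,1} = 2
g(7) = mex{0,1} = 2
g(8) = mex{0,1} = 2
g(9) = mex{0,1,2} = 3
g(10) = mex{1,2} = 0
g(11) = mex{1,2} = 0
So g(11) = 0.

0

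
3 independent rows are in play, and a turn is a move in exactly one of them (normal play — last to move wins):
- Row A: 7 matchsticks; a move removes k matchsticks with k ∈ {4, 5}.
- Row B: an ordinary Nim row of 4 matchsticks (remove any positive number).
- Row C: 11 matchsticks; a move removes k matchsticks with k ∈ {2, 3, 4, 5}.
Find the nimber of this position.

7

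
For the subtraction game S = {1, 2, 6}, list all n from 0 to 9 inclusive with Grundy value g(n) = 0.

Grundy values for subtraction set {1, 2, 6}:
g(0) = mex{} = 0
g(1) = mex{0} = 1
g(2) = mex{0,1} = 2
g(3) = mex{1,2} = 0
g(4) = mex{0,2} = 1
g(5) = mex{0,1} = 2
g(6) = mex{0,1,2} = 3
g(7) = mex{1,2,3} = 0
g(8) = mex{0,2,3} = 1
g(9) = mex{0,1} = 2
The P-positions (g = 0) in 0..9 are 0, 3, 7.

0, 3, 7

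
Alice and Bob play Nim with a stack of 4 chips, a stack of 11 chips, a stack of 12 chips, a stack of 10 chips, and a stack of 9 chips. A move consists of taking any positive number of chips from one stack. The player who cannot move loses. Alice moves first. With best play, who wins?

Bob wins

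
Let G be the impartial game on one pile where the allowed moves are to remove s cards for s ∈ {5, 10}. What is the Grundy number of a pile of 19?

0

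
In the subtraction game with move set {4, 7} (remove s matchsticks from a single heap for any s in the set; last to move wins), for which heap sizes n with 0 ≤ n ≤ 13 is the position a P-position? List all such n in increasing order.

0, 1, 2, 3, 11, 12, 13

Grundy values for subtraction set {4, 7}:
k:     0  1  2  3  4  5  6  7  8  9 10 11 12 13
g(k):  0  0  0  0  1  1  1  1  2  2  2  0  0  0
The P-positions (g = 0) in 0..13 are 0, 1, 2, 3, 11, 12, 13.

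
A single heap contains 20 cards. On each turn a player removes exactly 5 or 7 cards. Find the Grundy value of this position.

Compute g(0), g(1), … for moves {5, 7}:
k:     0  1  2  3  4  5  6  7  8  9 10 11 12 13 14 15 16 17 18 19 20
g(k):  0  0  0  0  0  1  1  1  1  1  2  2  0  0  0  0  0  1  1  1  1
So g(20) = 1.

1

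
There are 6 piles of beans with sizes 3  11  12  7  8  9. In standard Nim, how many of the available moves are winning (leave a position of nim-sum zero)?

3

Compute the nim-sum pairwise:
3 ⊕ 11 = 8
8 ⊕ 12 = 4
4 ⊕ 7 = 3
3 ⊕ 8 = 11
11 ⊕ 9 = 2
The overall nim-sum is X = 2. A pile of size p has a winning move iff p XOR X < p (reduce it to p XOR X).
  3: 3 XOR 2 = 1 < 3 — winning move (to 1).
  11: 11 XOR 2 = 9 < 11 — winning move (to 9).
  12: 12 XOR 2 = 14 ≥ 12 — no move.
  7: 7 XOR 2 = 5 < 7 — winning move (to 5).
  8: 8 XOR 2 = 10 ≥ 8 — no move.
  9: 9 XOR 2 = 11 ≥ 9 — no move.
That gives 3 winning moves.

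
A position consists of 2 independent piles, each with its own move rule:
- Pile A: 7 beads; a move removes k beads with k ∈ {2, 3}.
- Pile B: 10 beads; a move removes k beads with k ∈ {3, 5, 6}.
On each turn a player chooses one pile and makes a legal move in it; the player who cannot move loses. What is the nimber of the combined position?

For pile A, compute g(0), g(1), … with moves {2, 3}:
g(0) = mex{} = 0
g(1) = mex{} = 0
g(2) = mex{0} = 1
g(3) = mex{0} = 1
g(4) = mex{0,1} = 2
g(5) = mex{1} = 0
g(6) = mex{1,2} = 0
g(7) = mex{0,2} = 1
So g(7) = 1.
For pile B, compute g(0), g(1), … with moves {3, 5, 6}:
k:     0  1  2  3  4  5  6  7  8  9 10
g(k):  0  0  0  1  1  1  2  2  2  0  0
So g(10) = 0.
By the Sprague-Grundy theorem, the Grundy value of a sum of independent games is the XOR of the component values.
Combined value = 1 ⊕ 0 = 1.

1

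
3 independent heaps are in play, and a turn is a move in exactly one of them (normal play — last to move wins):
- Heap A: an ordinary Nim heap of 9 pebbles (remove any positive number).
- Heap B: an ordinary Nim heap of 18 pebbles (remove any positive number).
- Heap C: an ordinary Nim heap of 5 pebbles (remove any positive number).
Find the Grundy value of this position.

Heap A is a plain Nim heap of size 9, so its Grundy value is 9.
Heap B is a plain Nim heap of size 18, so its Grundy value is 18.
Heap C is a plain Nim heap of size 5, so its Grundy value is 5.
The value of a disjunctive sum is the nim-sum of the parts.
Combined value = 9 XOR 18 XOR 5 = 30.

30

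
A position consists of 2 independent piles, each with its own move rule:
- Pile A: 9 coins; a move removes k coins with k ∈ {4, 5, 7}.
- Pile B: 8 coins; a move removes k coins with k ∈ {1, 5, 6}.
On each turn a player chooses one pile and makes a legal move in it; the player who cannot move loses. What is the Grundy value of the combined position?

Build the Grundy sequence for pile A with g(k) = mex{g(k−s) : s ∈ {4, 5, 7}, s ≤ k}:
k:     0  1  2  3  4  5  6  7  8  9
g(k):  0  0  0  0  1  1  1  1  2  2
So g(9) = 2.
Grundy values for pile B (subtraction set {1, 5, 6}):
g(0) = mex{} = 0
g(1) = mex{0} = 1
g(2) = mex{1} = 0
g(3) = mex{0} = 1
g(4) = mex{1} = 0
g(5) = mex{0} = 1
g(6) = mex{0,1} = 2
g(7) = mex{0,1,2} = 3
g(8) = mex{0,1,3} = 2
So g(8) = 2.
By the Sprague-Grundy theorem, the Grundy value of a sum of independent games is the XOR of the component values.
Combined value = 2 ⊕ 2 = 0.

0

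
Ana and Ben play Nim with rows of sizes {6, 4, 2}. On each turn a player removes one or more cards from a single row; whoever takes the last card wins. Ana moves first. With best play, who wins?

Compute the nim-sum pairwise:
6 XOR 4 = 2
2 XOR 2 = 0
The nim-sum is 0, so this is a P-position: the player to move is in a losing position under optimal play; Ana is about to move from it and so loses — Ben wins.

Ben wins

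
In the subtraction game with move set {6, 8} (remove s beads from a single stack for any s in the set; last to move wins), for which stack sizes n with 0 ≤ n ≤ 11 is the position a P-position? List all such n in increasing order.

Build the Grundy sequence with g(k) = mex{g(k−s) : s ∈ {6, 8}, s ≤ k}:
k:     0  1  2  3  4  5  6  7  8  9 10 11
g(k):  0  0  0  0  0  0  1  1  1  1  1  1
The P-positions (g = 0) in 0..11 are 0, 1, 2, 3, 4, 5.

0, 1, 2, 3, 4, 5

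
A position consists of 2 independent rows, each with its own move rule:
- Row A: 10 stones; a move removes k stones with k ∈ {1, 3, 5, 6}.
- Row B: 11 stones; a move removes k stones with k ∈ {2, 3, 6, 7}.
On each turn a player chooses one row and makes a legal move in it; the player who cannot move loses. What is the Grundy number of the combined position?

Grundy values for row A (subtraction set {1, 3, 5, 6}):
g(0) = mex{} = 0
g(1) = mex{0} = 1
g(2) = mex{1} = 0
g(3) = mex{0} = 1
g(4) = mex{1} = 0
g(5) = mex{0} = 1
g(6) = mex{0,1} = 2
g(7) = mex{0,1,2} = 3
g(8) = mex{0,1,3} = 2
g(9) = mex{0,1,2} = 3
g(10) = mex{0,1,3} = 2
So g(10) = 2.
Build the Grundy sequence for row B with g(k) = mex{g(k−s) : s ∈ {2, 3, 6, 7}, s ≤ k}:
g(0) = mex{} = 0
g(1) = mex{} = 0
g(2) = mex{0} = 1
g(3) = mex{0} = 1
g(4) = mex{0,1} = 2
g(5) = mex{1} = 0
g(6) = mex{0,1,2} = 3
g(7) = mex{0,2} = 1
g(8) = mex{0,1,3} = 2
g(9) = mex{1,3} = 0
g(10) = mex{1,2} = 0
g(11) = mex{0,2} = 1
So g(11) = 1.
By the Sprague-Grundy theorem, the Grundy value of a sum of independent games is the XOR of the component values.
Combined value = 2 ⊕ 1 = 3.

3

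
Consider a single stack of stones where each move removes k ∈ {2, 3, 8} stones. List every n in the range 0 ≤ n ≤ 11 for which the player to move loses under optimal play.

0, 1, 5, 6, 10, 11

Grundy values for subtraction set {2, 3, 8}:
g(0) = mex{} = 0
g(1) = mex{} = 0
g(2) = mex{0} = 1
g(3) = mex{0} = 1
g(4) = mex{0,1} = 2
g(5) = mex{1} = 0
g(6) = mex{1,2} = 0
g(7) = mex{0,2} = 1
g(8) = mex{0} = 1
g(9) = mex{0,1} = 2
g(10) = mex{1} = 0
g(11) = mex{1,2} = 0
The P-positions (g = 0) in 0..11 are 0, 1, 5, 6, 10, 11.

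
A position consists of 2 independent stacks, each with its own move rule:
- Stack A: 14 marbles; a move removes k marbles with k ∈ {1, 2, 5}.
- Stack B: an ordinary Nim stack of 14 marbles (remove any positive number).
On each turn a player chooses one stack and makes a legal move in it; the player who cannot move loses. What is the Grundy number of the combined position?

Grundy values for stack A (subtraction set {1, 2, 5}):
g(0) = mex{} = 0
g(1) = mex{0} = 1
g(2) = mex{0,1} = 2
g(3) = mex{1,2} = 0
g(4) = mex{0,2} = 1
g(5) = mex{0,1} = 2
g(6) = mex{1,2} = 0
g(7) = mex{0,2} = 1
g(8) = mex{0,1} = 2
g(9) = mex{1,2} = 0
g(10) = mex{0,2} = 1
g(11) = mex{0,1} = 2
g(12) = mex{1,2} = 0
g(13) = mex{0,2} = 1
g(14) = mex{0,1} = 2
So g(14) = 2.
Stack B is a plain Nim stack of size 14, so its Grundy value is 14.
By the Sprague-Grundy theorem, the Grundy value of a sum of independent games is the XOR of the component values.
Combined value = 2 ⊕ 14 = 12.

12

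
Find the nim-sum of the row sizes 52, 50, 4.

2

Bitwise XOR of the heap sizes:
  110100  (52)
  110010  (50)
  000100  (4)
  ------
  000010  (2)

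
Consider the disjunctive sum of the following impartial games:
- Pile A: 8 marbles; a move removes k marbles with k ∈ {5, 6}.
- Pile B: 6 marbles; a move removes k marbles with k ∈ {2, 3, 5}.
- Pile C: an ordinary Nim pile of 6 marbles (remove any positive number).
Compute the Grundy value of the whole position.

Build the Grundy sequence for pile A with g(k) = mex{g(k−s) : s ∈ {5, 6}, s ≤ k}:
g(0) = mex{} = 0
g(1) = mex{} = 0
g(2) = mex{} = 0
g(3) = mex{} = 0
g(4) = mex{} = 0
g(5) = mex{0} = 1
g(6) = mex{0} = 1
g(7) = mex{0} = 1
g(8) = mex{0} = 1
So g(8) = 1.
For pile B, compute g(0), g(1), … with moves {2, 3, 5}:
k:     0  1  2  3  4  5  6
g(k):  0  0  1  1  2  2  3
So g(6) = 3.
Pile C is a plain Nim pile of size 6, so its Grundy value is 6.
The value of a disjunctive sum is the nim-sum of the parts.
Combined value = 1 XOR 3 XOR 6 = 4.

4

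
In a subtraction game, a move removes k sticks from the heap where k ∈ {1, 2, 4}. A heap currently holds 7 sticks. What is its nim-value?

1

Compute g(0), g(1), … for moves {1, 2, 4}:
g(0) = mex{} = 0
g(1) = mex{0} = 1
g(2) = mex{0,1} = 2
g(3) = mex{1,2} = 0
g(4) = mex{0,2} = 1
g(5) = mex{0,1} = 2
g(6) = mex{1,2} = 0
g(7) = mex{0,2} = 1
So g(7) = 1.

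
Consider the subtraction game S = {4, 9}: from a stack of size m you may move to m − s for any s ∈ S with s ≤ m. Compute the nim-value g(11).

Build the Grundy sequence with g(k) = mex{g(k−s) : s ∈ {4, 9}, s ≤ k}:
k:     0  1  2  3  4  5  6  7  8  9 10 11
g(k):  0  0  0  0  1  1  1  1  0  2  2  2
So g(11) = 2.

2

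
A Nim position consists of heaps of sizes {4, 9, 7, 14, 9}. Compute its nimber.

Compute the nim-sum pairwise:
4 ⊕ 9 = 13
13 ⊕ 7 = 10
10 ⊕ 14 = 4
4 ⊕ 9 = 13

13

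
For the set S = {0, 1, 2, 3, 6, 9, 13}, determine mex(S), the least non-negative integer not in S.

4

The values 0, 1, 2, 3 are all present; 4 is the first non-negative integer missing from the set.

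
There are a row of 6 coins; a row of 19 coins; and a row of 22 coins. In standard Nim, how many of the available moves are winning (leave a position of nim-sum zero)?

3

Nim-sum: 6 ^ 19 ^ 22 = 3.
The overall nim-sum is X = 3. A row of size p has a winning move iff p XOR X < p (reduce it to p XOR X).
  6: 6 XOR 3 = 5 < 6 — winning move (to 5).
  19: 19 XOR 3 = 16 < 19 — winning move (to 16).
  22: 22 XOR 3 = 21 < 22 — winning move (to 21).
That gives 3 winning moves.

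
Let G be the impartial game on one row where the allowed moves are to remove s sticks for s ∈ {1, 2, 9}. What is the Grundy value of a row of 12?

Grundy values for subtraction set {1, 2, 9}:
k:     0  1  2  3  4  5  6  7  8  9 10 11 12
g(k):  0  1  2  0  1  2  0  1  2  3  0  1  2
So g(12) = 2.

2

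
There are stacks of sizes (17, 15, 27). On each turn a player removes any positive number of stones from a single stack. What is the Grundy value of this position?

Nim-sum: 17 XOR 15 XOR 27 = 5.

5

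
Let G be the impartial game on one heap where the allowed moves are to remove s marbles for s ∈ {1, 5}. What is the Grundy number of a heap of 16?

0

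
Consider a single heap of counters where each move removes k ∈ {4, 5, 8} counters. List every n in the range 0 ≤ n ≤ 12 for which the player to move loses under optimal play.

0, 1, 2, 3, 12

Grundy values for subtraction set {4, 5, 8}:
k:     0  1  2  3  4  5  6  7  8  9 10 11 12
g(k):  0  0  0  0  1  1  1  1  2  2  2  2  0
The P-positions (g = 0) in 0..12 are 0, 1, 2, 3, 12.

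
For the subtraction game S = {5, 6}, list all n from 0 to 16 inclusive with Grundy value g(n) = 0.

0, 1, 2, 3, 4, 11, 12, 13, 14, 15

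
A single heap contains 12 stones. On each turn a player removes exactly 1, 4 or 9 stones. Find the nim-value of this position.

Build the Grundy sequence with g(k) = mex{g(k−s) : s ∈ {1, 4, 9}, s ≤ k}:
g(0) = mex{} = 0
g(1) = mex{0} = 1
g(2) = mex{1} = 0
g(3) = mex{0} = 1
g(4) = mex{0,1} = 2
g(5) = mex{1,2} = 0
g(6) = mex{0} = 1
g(7) = mex{1} = 0
g(8) = mex{0,2} = 1
g(9) = mex{0,1} = 2
g(10) = mex{1,2} = 0
g(11) = mex{0} = 1
g(12) = mex{1} = 0
So g(12) = 0.

0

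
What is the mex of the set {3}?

0

0 is not in the set, so the mex is 0.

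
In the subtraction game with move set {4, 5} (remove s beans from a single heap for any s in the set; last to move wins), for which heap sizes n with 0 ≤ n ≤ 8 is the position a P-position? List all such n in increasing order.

Build the Grundy sequence with g(k) = mex{g(k−s) : s ∈ {4, 5}, s ≤ k}:
g(0) = mex{} = 0
g(1) = mex{} = 0
g(2) = mex{} = 0
g(3) = mex{} = 0
g(4) = mex{0} = 1
g(5) = mex{0} = 1
g(6) = mex{0} = 1
g(7) = mex{0} = 1
g(8) = mex{0,1} = 2
The P-positions (g = 0) in 0..8 are 0, 1, 2, 3.

0, 1, 2, 3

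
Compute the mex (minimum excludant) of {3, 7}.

0

0 is not in the set, so the mex is 0.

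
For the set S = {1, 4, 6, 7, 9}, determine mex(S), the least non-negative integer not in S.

0

0 is not in the set, so the mex is 0.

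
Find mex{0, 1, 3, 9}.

The values 0, 1 are all present; 2 is the first non-negative integer missing from the set.

2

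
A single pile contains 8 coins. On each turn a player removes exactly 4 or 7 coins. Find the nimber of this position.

Grundy values for subtraction set {4, 7}:
k:     0  1  2  3  4  5  6  7  8
g(k):  0  0  0  0  1  1  1  1  2
So g(8) = 2.

2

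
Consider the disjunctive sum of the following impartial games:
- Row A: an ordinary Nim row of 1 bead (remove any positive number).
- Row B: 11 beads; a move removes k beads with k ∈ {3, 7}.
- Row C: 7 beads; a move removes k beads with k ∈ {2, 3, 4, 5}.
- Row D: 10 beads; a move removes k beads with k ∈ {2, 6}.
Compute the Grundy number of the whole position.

0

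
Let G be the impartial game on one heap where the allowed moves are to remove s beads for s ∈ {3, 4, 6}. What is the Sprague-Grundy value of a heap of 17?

2

Compute g(0), g(1), … for moves {3, 4, 6}:
k:     0  1  2  3  4  5  6  7  8  9 10 11 12 13 14 15 16 17
g(k):  0  0  0  1  1  1  2  2  2  0  0  0  1  1  1  2  2  2
So g(17) = 2.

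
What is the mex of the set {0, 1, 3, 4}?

The values 0, 1 are all present; 2 is the first non-negative integer missing from the set.

2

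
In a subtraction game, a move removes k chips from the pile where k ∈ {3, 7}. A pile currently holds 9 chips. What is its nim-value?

1

Grundy values for subtraction set {3, 7}:
k:     0  1  2  3  4  5  6  7  8  9
g(k):  0  0  0  1  1  1  0  2  2  1
So g(9) = 1.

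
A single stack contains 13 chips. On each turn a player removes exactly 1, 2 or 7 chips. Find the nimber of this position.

1

Build the Grundy sequence with g(k) = mex{g(k−s) : s ∈ {1, 2, 7}, s ≤ k}:
k:     0  1  2  3  4  5  6  7  8  9 10 11 12 13
g(k):  0  1  2  0  1  2  0  1  2  0  1  2  0  1
So g(13) = 1.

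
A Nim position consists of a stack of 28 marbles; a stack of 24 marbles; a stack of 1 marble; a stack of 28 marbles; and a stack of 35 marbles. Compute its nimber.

58

Nim-sum: 28 XOR 24 XOR 1 XOR 28 XOR 35 = 58.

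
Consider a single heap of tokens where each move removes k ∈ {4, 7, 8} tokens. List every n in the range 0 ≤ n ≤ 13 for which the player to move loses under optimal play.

0, 1, 2, 3, 12, 13

Grundy values for subtraction set {4, 7, 8}:
k:     0  1  2  3  4  5  6  7  8  9 10 11 12 13
g(k):  0  0  0  0  1  1  1  1  2  2  2  2  0  0
The P-positions (g = 0) in 0..13 are 0, 1, 2, 3, 12, 13.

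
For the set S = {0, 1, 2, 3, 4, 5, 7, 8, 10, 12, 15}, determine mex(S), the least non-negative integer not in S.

The values 0, 1, 2, 3, 4, 5 are all present; 6 is the first non-negative integer missing from the set.

6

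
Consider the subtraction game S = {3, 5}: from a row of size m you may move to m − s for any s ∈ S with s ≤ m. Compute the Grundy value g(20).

1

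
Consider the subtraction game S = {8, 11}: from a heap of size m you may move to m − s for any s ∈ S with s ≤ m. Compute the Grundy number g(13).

Build the Grundy sequence with g(k) = mex{g(k−s) : s ∈ {8, 11}, s ≤ k}:
k:     0  1  2  3  4  5  6  7  8  9 10 11 12 13
g(k):  0  0  0  0  0  0  0  0  1  1  1  1  1  1
So g(13) = 1.

1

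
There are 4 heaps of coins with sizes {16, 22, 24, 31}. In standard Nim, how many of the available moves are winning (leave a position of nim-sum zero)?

1

Nim-sum: 16 XOR 22 XOR 24 XOR 31 = 1.
The overall nim-sum is X = 1. A heap of size p has a winning move iff p XOR X < p (reduce it to p XOR X).
  16: 16 XOR 1 = 17 ≥ 16 — no move.
  22: 22 XOR 1 = 23 ≥ 22 — no move.
  24: 24 XOR 1 = 25 ≥ 24 — no move.
  31: 31 XOR 1 = 30 < 31 — winning move (to 30).
That gives 1 winning move.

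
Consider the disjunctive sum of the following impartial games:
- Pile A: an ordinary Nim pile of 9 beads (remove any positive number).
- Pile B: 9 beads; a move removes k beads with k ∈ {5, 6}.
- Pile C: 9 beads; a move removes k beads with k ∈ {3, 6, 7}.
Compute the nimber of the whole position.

11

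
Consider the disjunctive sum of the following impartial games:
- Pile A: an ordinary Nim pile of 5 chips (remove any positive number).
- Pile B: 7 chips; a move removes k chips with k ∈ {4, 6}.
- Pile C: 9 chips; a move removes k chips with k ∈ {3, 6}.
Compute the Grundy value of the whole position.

4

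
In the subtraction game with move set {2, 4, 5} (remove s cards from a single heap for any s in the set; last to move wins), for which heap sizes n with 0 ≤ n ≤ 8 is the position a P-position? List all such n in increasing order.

0, 1, 7, 8

Compute g(0), g(1), … for moves {2, 4, 5}:
g(0) = mex{} = 0
g(1) = mex{} = 0
g(2) = mex{0} = 1
g(3) = mex{0} = 1
g(4) = mex{0,1} = 2
g(5) = mex{0,1} = 2
g(6) = mex{0,1,2} = 3
g(7) = mex{1,2} = 0
g(8) = mex{1,2,3} = 0
The P-positions (g = 0) in 0..8 are 0, 1, 7, 8.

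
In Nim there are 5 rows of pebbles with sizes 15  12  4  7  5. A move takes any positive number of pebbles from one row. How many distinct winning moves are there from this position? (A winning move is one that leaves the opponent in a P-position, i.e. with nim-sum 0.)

Write each in binary and XOR column by column:
  1111  (15)
  1100  (12)
  0100  (4)
  0111  (7)
  0101  (5)
  ----
  0101  (5)
The overall nim-sum is X = 5. A row of size p has a winning move iff p XOR X < p (reduce it to p XOR X).
  15: 15 XOR 5 = 10 < 15 — winning move (to 10).
  12: 12 XOR 5 = 9 < 12 — winning move (to 9).
  4: 4 XOR 5 = 1 < 4 — winning move (to 1).
  7: 7 XOR 5 = 2 < 7 — winning move (to 2).
  5: 5 XOR 5 = 0 < 5 — winning move (to 0).
That gives 5 winning moves.

5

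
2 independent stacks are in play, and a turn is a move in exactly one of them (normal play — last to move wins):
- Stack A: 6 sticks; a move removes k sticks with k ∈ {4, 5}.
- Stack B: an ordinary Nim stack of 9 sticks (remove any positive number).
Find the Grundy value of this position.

8

Build the Grundy sequence for stack A with g(k) = mex{g(k−s) : s ∈ {4, 5}, s ≤ k}:
k:     0  1  2  3  4  5  6
g(k):  0  0  0  0  1  1  1
So g(6) = 1.
Stack B is a plain Nim stack of size 9, so its Grundy value is 9.
By the Sprague-Grundy theorem, the Grundy value of a sum of independent games is the XOR of the component values.
Combined value = 1 ⊕ 9 = 8.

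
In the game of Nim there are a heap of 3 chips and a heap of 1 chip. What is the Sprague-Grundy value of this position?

2

Nim-sum: 3 ^ 1 = 2.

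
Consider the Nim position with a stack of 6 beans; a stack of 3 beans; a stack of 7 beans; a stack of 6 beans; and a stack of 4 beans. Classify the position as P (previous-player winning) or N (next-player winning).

P-position

Compute the nim-sum pairwise:
6 ^ 3 = 5
5 ^ 7 = 2
2 ^ 6 = 4
4 ^ 4 = 0
The nim-sum is 0, so this is a P-position: the player to move is in a losing position under optimal play.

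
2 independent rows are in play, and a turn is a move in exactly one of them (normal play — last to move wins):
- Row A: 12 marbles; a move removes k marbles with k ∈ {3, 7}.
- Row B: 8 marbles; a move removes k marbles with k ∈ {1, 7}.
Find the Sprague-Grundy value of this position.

0

Build the Grundy sequence for row A with g(k) = mex{g(k−s) : s ∈ {3, 7}, s ≤ k}:
k:     0  1  2  3  4  5  6  7  8  9 10 11 12
g(k):  0  0  0  1  1  1  0  2  2  1  0  0  0
So g(12) = 0.
For row B, compute g(0), g(1), … with moves {1, 7}:
g(0) = mex{} = 0
g(1) = mex{0} = 1
g(2) = mex{1} = 0
g(3) = mex{0} = 1
g(4) = mex{1} = 0
g(5) = mex{0} = 1
g(6) = mex{1} = 0
g(7) = mex{0} = 1
g(8) = mex{1} = 0
So g(8) = 0.
The value of a disjunctive sum is the nim-sum of the parts.
Combined value = 0 XOR 0 = 0.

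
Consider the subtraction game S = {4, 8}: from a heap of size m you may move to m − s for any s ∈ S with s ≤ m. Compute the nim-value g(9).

Grundy values for subtraction set {4, 8}:
k:     0  1  2  3  4  5  6  7  8  9
g(k):  0  0  0  0  1  1  1  1  2  2
So g(9) = 2.

2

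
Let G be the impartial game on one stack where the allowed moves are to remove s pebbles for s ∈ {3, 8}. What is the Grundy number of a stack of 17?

0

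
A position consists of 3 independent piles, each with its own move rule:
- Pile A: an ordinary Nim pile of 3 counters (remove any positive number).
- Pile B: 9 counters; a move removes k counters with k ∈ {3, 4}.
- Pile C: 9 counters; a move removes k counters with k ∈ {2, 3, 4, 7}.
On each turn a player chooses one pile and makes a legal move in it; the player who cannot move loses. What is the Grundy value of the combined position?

Pile A is a plain Nim pile of size 3, so its Grundy value is 3.
For pile B, compute g(0), g(1), … with moves {3, 4}:
g(0) = mex{} = 0
g(1) = mex{} = 0
g(2) = mex{} = 0
g(3) = mex{0} = 1
g(4) = mex{0} = 1
g(5) = mex{0} = 1
g(6) = mex{0,1} = 2
g(7) = mex{1} = 0
g(8) = mex{1} = 0
g(9) = mex{1,2} = 0
So g(9) = 0.
Grundy values for pile C (subtraction set {2, 3, 4, 7}):
k:     0  1  2  3  4  5  6  7  8  9
g(k):  0  0  1  1  2  2  0  3  1  4
So g(9) = 4.
The value of a disjunctive sum is the nim-sum of the parts.
Combined value = 3 ⊕ 0 ⊕ 4 = 7.

7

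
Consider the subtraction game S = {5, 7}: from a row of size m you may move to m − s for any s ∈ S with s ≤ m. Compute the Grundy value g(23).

Compute g(0), g(1), … for moves {5, 7}:
k:     0  1  2  3  4  5  6  7  8  9 10 11 12 13 14 15 16 17 18 19 20 21 22 23
g(k):  0  0  0  0  0  1  1  1  1  1  2  2  0  0  0  0  0  1  1  1  1  1  2  2
So g(23) = 2.

2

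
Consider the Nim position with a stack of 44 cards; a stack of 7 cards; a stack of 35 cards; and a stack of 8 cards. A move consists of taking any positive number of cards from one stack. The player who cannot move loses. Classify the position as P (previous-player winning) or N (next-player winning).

P-position

Compute the nim-sum pairwise:
44 ^ 7 = 43
43 ^ 35 = 8
8 ^ 8 = 0
The nim-sum is 0, so this is a P-position: the player to move is in a losing position under optimal play.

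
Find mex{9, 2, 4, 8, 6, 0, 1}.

3

The values 0, 1, 2 are all present; 3 is the first non-negative integer missing from the set.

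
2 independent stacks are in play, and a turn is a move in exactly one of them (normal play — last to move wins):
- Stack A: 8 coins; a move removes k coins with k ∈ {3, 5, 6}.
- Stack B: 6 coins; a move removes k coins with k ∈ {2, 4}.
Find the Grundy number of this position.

2

Build the Grundy sequence for stack A with g(k) = mex{g(k−s) : s ∈ {3, 5, 6}, s ≤ k}:
k:     0  1  2  3  4  5  6  7  8
g(k):  0  0  0  1  1  1  2  2  2
So g(8) = 2.
Build the Grundy sequence for stack B with g(k) = mex{g(k−s) : s ∈ {2, 4}, s ≤ k}:
g(0) = mex{} = 0
g(1) = mex{} = 0
g(2) = mex{0} = 1
g(3) = mex{0} = 1
g(4) = mex{0,1} = 2
g(5) = mex{0,1} = 2
g(6) = mex{1,2} = 0
So g(6) = 0.
The value of a disjunctive sum is the nim-sum of the parts.
Combined value = 2 ⊕ 0 = 2.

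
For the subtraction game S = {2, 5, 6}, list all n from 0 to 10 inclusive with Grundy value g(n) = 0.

0, 1, 4, 8

Compute g(0), g(1), … for moves {2, 5, 6}:
k:     0  1  2  3  4  5  6  7  8  9 10
g(k):  0  0  1  1  0  2  1  3  0  2  1
The P-positions (g = 0) in 0..10 are 0, 1, 4, 8.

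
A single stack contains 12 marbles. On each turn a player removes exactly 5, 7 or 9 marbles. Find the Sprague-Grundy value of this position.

Build the Grundy sequence with g(k) = mex{g(k−s) : s ∈ {5, 7, 9}, s ≤ k}:
k:     0  1  2  3  4  5  6  7  8  9 10 11 12
g(k):  0  0  0  0  0  1  1  1  1  1  2  2  2
So g(12) = 2.

2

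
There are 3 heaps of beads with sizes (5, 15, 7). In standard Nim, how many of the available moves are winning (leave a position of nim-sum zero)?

Nim-sum: 5 ⊕ 15 ⊕ 7 = 13.
The overall nim-sum is X = 13. A heap of size p has a winning move iff p XOR X < p (reduce it to p XOR X).
  5: 5 XOR 13 = 8 ≥ 5 — no move.
  15: 15 XOR 13 = 2 < 15 — winning move (to 2).
  7: 7 XOR 13 = 10 ≥ 7 — no move.
That gives 1 winning move.

1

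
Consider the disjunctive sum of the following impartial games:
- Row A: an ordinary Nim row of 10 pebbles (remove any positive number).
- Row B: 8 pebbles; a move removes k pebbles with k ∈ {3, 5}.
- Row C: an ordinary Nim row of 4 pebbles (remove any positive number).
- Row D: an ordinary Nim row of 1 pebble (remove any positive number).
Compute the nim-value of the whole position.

Row A is a plain Nim row of size 10, so its Grundy value is 10.
Grundy values for row B (subtraction set {3, 5}):
g(0) = mex{} = 0
g(1) = mex{} = 0
g(2) = mex{} = 0
g(3) = mex{0} = 1
g(4) = mex{0} = 1
g(5) = mex{0} = 1
g(6) = mex{0,1} = 2
g(7) = mex{0,1} = 2
g(8) = mex{1} = 0
So g(8) = 0.
Row C is a plain Nim row of size 4, so its Grundy value is 4.
Row D is a plain Nim row of size 1, so its Grundy value is 1.
By the Sprague-Grundy theorem, the Grundy value of a sum of independent games is the XOR of the component values.
Combined value = 10 ⊕ 0 ⊕ 4 ⊕ 1 = 15.

15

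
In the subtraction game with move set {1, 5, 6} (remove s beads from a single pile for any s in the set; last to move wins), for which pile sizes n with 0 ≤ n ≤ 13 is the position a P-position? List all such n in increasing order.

0, 2, 4, 11, 13

Build the Grundy sequence with g(k) = mex{g(k−s) : s ∈ {1, 5, 6}, s ≤ k}:
g(0) = mex{} = 0
g(1) = mex{0} = 1
g(2) = mex{1} = 0
g(3) = mex{0} = 1
g(4) = mex{1} = 0
g(5) = mex{0} = 1
g(6) = mex{0,1} = 2
g(7) = mex{0,1,2} = 3
g(8) = mex{0,1,3} = 2
g(9) = mex{0,1,2} = 3
g(10) = mex{0,1,3} = 2
g(11) = mex{1,2} = 0
g(12) = mex{0,2,3} = 1
g(13) = mex{1,2,3} = 0
The P-positions (g = 0) in 0..13 are 0, 2, 4, 11, 13.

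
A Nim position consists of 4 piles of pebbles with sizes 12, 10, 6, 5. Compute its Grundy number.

5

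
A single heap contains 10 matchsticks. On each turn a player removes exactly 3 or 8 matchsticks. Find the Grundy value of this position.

1

Build the Grundy sequence with g(k) = mex{g(k−s) : s ∈ {3, 8}, s ≤ k}:
k:     0  1  2  3  4  5  6  7  8  9 10
g(k):  0  0  0  1  1  1  0  0  2  1  1
So g(10) = 1.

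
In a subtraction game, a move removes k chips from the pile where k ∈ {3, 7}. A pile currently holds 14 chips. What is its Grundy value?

1

Build the Grundy sequence with g(k) = mex{g(k−s) : s ∈ {3, 7}, s ≤ k}:
g(0) = mex{} = 0
g(1) = mex{} = 0
g(2) = mex{} = 0
g(3) = mex{0} = 1
g(4) = mex{0} = 1
g(5) = mex{0} = 1
g(6) = mex{1} = 0
g(7) = mex{0,1} = 2
g(8) = mex{0,1} = 2
g(9) = mex{0} = 1
g(10) = mex{1,2} = 0
g(11) = mex{1,2} = 0
g(12) = mex{1} = 0
g(13) = mex{0} = 1
g(14) = mex{0,2} = 1
So g(14) = 1.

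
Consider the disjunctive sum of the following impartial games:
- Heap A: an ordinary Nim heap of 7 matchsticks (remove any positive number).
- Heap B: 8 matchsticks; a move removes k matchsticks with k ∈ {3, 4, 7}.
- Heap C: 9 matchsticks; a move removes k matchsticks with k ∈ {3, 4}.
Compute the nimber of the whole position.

Heap A is a plain Nim heap of size 7, so its Grundy value is 7.
Grundy values for heap B (subtraction set {3, 4, 7}):
g(0) = mex{} = 0
g(1) = mex{} = 0
g(2) = mex{} = 0
g(3) = mex{0} = 1
g(4) = mex{0} = 1
g(5) = mex{0} = 1
g(6) = mex{0,1} = 2
g(7) = mex{0,1} = 2
g(8) = mex{0,1} = 2
So g(8) = 2.
Build the Grundy sequence for heap C with g(k) = mex{g(k−s) : s ∈ {3, 4}, s ≤ k}:
k:     0  1  2  3  4  5  6  7  8  9
g(k):  0  0  0  1  1  1  2  0  0  0
So g(9) = 0.
The value of a disjunctive sum is the nim-sum of the parts.
Combined value = 7 XOR 2 XOR 0 = 5.

5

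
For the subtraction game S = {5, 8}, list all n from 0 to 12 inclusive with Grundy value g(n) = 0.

Grundy values for subtraction set {5, 8}:
k:     0  1  2  3  4  5  6  7  8  9 10 11 12
g(k):  0  0  0  0  0  1  1  1  1  1  2  2  2
The P-positions (g = 0) in 0..12 are 0, 1, 2, 3, 4.

0, 1, 2, 3, 4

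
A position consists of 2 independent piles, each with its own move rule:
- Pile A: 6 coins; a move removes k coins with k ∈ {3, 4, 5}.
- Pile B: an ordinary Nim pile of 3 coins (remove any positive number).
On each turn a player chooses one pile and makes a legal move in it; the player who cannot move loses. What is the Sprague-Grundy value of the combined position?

Grundy values for pile A (subtraction set {3, 4, 5}):
k:     0  1  2  3  4  5  6
g(k):  0  0  0  1  1  1  2
So g(6) = 2.
Pile B is a plain Nim pile of size 3, so its Grundy value is 3.
By the Sprague-Grundy theorem, the Grundy value of a sum of independent games is the XOR of the component values.
Combined value = 2 XOR 3 = 1.

1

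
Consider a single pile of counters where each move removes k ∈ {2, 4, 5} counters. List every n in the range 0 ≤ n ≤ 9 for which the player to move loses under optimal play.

0, 1, 7, 8

Build the Grundy sequence with g(k) = mex{g(k−s) : s ∈ {2, 4, 5}, s ≤ k}:
k:     0  1  2  3  4  5  6  7  8  9
g(k):  0  0  1  1  2  2  3  0  0  1
The P-positions (g = 0) in 0..9 are 0, 1, 7, 8.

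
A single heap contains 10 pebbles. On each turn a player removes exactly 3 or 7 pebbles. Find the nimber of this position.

0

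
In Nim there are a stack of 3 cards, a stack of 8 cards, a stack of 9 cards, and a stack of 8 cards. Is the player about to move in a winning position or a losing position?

Winning position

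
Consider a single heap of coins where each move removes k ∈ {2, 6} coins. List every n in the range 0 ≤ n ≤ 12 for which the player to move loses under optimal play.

0, 1, 4, 5, 8, 9, 12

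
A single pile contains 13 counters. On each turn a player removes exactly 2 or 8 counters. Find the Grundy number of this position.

1

Grundy values for subtraction set {2, 8}:
k:     0  1  2  3  4  5  6  7  8  9 10 11 12 13
g(k):  0  0  1  1  0  0  1  1  2  2  0  0  1  1
So g(13) = 1.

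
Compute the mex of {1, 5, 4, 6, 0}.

The values 0, 1 are all present; 2 is the first non-negative integer missing from the set.

2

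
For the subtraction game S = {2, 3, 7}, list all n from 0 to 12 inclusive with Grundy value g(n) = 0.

Build the Grundy sequence with g(k) = mex{g(k−s) : s ∈ {2, 3, 7}, s ≤ k}:
g(0) = mex{} = 0
g(1) = mex{} = 0
g(2) = mex{0} = 1
g(3) = mex{0} = 1
g(4) = mex{0,1} = 2
g(5) = mex{1} = 0
g(6) = mex{1,2} = 0
g(7) = mex{0,2} = 1
g(8) = mex{0} = 1
g(9) = mex{0,1} = 2
g(10) = mex{1} = 0
g(11) = mex{1,2} = 0
g(12) = mex{0,2} = 1
The P-positions (g = 0) in 0..12 are 0, 1, 5, 6, 10, 11.

0, 1, 5, 6, 10, 11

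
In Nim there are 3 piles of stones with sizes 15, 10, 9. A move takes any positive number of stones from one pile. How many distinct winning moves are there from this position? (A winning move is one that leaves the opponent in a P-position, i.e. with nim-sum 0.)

3

Nim-sum: 15 ^ 10 ^ 9 = 12.
The overall nim-sum is X = 12. A pile of size p has a winning move iff p XOR X < p (reduce it to p XOR X).
  15: 15 XOR 12 = 3 < 15 — winning move (to 3).
  10: 10 XOR 12 = 6 < 10 — winning move (to 6).
  9: 9 XOR 12 = 5 < 9 — winning move (to 5).
That gives 3 winning moves.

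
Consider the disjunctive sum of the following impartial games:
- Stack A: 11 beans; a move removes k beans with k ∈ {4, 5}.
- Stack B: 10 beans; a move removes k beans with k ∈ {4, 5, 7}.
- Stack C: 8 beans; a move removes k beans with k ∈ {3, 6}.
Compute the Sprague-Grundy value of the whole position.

0

Grundy values for stack A (subtraction set {4, 5}):
k:     0  1  2  3  4  5  6  7  8  9 10 11
g(k):  0  0  0  0  1  1  1  1  2  0  0  0
So g(11) = 0.
Grundy values for stack B (subtraction set {4, 5, 7}):
g(0) = mex{} = 0
g(1) = mex{} = 0
g(2) = mex{} = 0
g(3) = mex{} = 0
g(4) = mex{0} = 1
g(5) = mex{0} = 1
g(6) = mex{0} = 1
g(7) = mex{0} = 1
g(8) = mex{0,1} = 2
g(9) = mex{0,1} = 2
g(10) = mex{0,1} = 2
So g(10) = 2.
Grundy values for stack C (subtraction set {3, 6}):
k:     0  1  2  3  4  5  6  7  8
g(k):  0  0  0  1  1  1  2  2  2
So g(8) = 2.
The value of a disjunctive sum is the nim-sum of the parts.
Combined value = 0 ⊕ 2 ⊕ 2 = 0.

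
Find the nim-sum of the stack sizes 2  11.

Compute the nim-sum pairwise:
2 XOR 11 = 9

9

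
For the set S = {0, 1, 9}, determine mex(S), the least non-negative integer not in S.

2

The values 0, 1 are all present; 2 is the first non-negative integer missing from the set.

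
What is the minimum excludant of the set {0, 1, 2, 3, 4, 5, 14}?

6

The values 0, 1, 2, 3, 4, 5 are all present; 6 is the first non-negative integer missing from the set.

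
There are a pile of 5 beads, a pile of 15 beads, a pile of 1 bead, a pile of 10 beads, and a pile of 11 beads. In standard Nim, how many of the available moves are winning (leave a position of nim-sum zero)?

3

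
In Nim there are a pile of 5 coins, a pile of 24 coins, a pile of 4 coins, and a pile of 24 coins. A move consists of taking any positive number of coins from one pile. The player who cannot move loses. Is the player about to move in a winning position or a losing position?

Winning position

Compute the nim-sum pairwise:
5 ^ 24 = 29
29 ^ 4 = 25
25 ^ 24 = 1
The nim-sum is 1 ≠ 0, so this is an N-position: the player to move can win.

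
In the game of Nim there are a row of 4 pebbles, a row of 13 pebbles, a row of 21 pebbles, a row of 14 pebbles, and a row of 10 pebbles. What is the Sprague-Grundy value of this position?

Compute the nim-sum pairwise:
4 ^ 13 = 9
9 ^ 21 = 28
28 ^ 14 = 18
18 ^ 10 = 24

24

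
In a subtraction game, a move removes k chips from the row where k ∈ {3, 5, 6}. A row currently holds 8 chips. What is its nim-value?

2

Compute g(0), g(1), … for moves {3, 5, 6}:
g(0) = mex{} = 0
g(1) = mex{} = 0
g(2) = mex{} = 0
g(3) = mex{0} = 1
g(4) = mex{0} = 1
g(5) = mex{0} = 1
g(6) = mex{0,1} = 2
g(7) = mex{0,1} = 2
g(8) = mex{0,1} = 2
So g(8) = 2.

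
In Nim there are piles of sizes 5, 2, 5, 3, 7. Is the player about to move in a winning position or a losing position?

Winning position

Bitwise XOR of the heap sizes:
  101  (5)
  010  (2)
  101  (5)
  011  (3)
  111  (7)
  ---
  110  (6)
The nim-sum is 6 ≠ 0, so this is an N-position: the player to move can win.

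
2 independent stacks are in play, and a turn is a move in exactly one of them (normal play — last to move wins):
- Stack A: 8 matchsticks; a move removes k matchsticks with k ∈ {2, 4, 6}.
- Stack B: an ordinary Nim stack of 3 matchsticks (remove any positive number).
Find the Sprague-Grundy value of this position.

For stack A, compute g(0), g(1), … with moves {2, 4, 6}:
k:     0  1  2  3  4  5  6  7  8
g(k):  0  0  1  1  2  2  3  3  0
So g(8) = 0.
Stack B is a plain Nim stack of size 3, so its Grundy value is 3.
By the Sprague-Grundy theorem, the Grundy value of a sum of independent games is the XOR of the component values.
Combined value = 0 XOR 3 = 3.

3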